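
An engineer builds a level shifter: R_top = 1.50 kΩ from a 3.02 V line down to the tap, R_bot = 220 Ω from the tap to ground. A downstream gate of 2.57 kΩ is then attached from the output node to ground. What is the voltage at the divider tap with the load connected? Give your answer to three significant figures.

The load sits in parallel with R_bot: R_bot‖R_L = (220 × 2570) / (220 + 2570) = 202.7 Ω.
V_out = 3.02 × 202.7 / (1500 + 202.7) = 3.02 × 202.7/1703 = 0.359 V.

V_out ≈ 0.359 V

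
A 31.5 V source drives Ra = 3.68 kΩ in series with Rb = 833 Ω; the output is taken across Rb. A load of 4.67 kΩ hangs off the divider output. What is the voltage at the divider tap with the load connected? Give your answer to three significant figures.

V_out ≈ 5.08 V

The load sits in parallel with Rb: Rb‖R_L = (833 × 4670) / (833 + 4670) = 706.9 Ω.
V_out = 31.5 × 706.9 / (3680 + 706.9) = 31.5 × 706.9/4387 = 5.08 V.
(Unloaded it would have been 5.81 V.)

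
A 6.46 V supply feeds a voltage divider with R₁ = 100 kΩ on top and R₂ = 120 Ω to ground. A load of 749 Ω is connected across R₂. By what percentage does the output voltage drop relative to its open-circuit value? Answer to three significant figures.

13.8 %

The divider's output (Thévenin) resistance is R₁‖R₂ = 119.9 Ω.
Fractional drop under load = R_th/(R_th + R_L) = 119.9 / (119.9 + 749) = 0.1379.
So the output falls by 13.8 %.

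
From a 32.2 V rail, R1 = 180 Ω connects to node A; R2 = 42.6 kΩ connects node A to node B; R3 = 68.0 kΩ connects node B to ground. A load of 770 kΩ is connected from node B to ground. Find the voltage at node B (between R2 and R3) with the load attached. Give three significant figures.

At node B, R3 is in parallel with the load: R3‖R_L = 62480 Ω.
Below node A the resistance is R2 + (R3‖R_L) = 105100 Ω, so V_A = 32.2 × 105100/105300 = 32.14 V.
Then V_B = V_A × (R3‖R_L)/(R2 + R3‖R_L) = 32.14 × 62480/105100 = 19.1 V.

V ≈ 19.1 V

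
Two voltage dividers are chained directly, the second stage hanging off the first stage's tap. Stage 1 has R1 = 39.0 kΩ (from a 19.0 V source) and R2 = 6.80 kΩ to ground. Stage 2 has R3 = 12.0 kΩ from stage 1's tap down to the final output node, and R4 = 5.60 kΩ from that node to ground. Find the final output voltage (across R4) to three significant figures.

V_out ≈ 0.675 V

Stage 2 presents R3+R4 = 17.60 kΩ as a load on stage 1's tap.
Stage 1's lower leg becomes R2‖(R3+R4) = 4.905 kΩ, so V_mid = 19.0 × 4.905/43.90 = 2.123 V.
Stage 2 is itself unloaded: V_out = V_mid × R4/(R3+R4) = 2.123 × 5.60/17.60 = 0.675 V.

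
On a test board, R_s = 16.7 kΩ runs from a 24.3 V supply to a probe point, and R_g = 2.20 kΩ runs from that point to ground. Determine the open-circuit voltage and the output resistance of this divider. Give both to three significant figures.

V_th is the open-circuit tap voltage: 24.3 × 2.20/(16.7 + 2.20) = 2.83 V.
With the supply zeroed, R_s and R_g appear in parallel from the tap: R_th = R_s‖R_g = (16.7 × 2.20)/18.90 = 1.94 kΩ.

V_th = 2.83 V, R_th = 1.94 kΩ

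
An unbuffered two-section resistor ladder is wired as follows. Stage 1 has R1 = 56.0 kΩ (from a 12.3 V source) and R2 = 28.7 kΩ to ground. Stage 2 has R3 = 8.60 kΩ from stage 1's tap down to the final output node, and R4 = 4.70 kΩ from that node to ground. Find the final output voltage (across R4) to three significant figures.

V_out ≈ 0.607 V

Stage 2 presents R3+R4 = 13.30 kΩ as a load on stage 1's tap.
Stage 1's lower leg becomes R2‖(R3+R4) = 9.088 kΩ, so V_mid = 12.3 × 9.088/65.09 = 1.717 V.
Stage 2 is itself unloaded: V_out = V_mid × R4/(R3+R4) = 1.717 × 4.70/13.30 = 0.607 V.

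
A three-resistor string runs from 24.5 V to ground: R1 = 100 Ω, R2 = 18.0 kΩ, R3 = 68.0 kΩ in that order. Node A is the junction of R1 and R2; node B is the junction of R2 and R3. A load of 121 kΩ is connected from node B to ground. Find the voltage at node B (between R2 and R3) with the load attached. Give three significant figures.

V ≈ 17.3 V

At node B, R3 is in parallel with the load: R3‖R_L = 43530 Ω.
Below node A the resistance is R2 + (R3‖R_L) = 61530 Ω, so V_A = 24.5 × 61530/61630 = 24.46 V.
Then V_B = V_A × (R3‖R_L)/(R2 + R3‖R_L) = 24.46 × 43530/61530 = 17.3 V.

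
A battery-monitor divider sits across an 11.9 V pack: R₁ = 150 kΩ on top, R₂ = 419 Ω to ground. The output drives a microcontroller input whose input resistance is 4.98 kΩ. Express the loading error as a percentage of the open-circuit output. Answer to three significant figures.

7.74 %

The divider's output (Thévenin) resistance is R₁‖R₂ = 417.8 Ω.
Fractional drop under load = R_th/(R_th + R_L) = 417.8 / (417.8 + 4980) = 0.07741.
So the output falls by 7.74 %.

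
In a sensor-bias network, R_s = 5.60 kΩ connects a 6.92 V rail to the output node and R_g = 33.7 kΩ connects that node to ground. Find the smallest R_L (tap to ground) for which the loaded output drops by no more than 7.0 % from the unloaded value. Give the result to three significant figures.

Output resistance R_th = R_s‖R_g = (5.60 × 33.7)/39.30 = 4.802 kΩ.
The fractional drop is R_th/(R_th + R_L); requiring this ≤ 0.0700 gives R_L ≥ R_th(1/0.0700 − 1) = 4.802 × 13.29 = 63.8 kΩ.

R_L(min) ≈ 63.8 kΩ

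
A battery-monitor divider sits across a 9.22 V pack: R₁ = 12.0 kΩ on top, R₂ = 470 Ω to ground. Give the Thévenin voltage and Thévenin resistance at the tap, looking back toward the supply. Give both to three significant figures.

V_th is the open-circuit tap voltage: 9.22 × 470/(12000 + 470) = 0.348 V.
With the supply zeroed, R₁ and R₂ appear in parallel from the tap: R_th = R₁‖R₂ = (12000 × 470)/12470 = 452 Ω.

V_th = 0.348 V, R_th = 452 Ω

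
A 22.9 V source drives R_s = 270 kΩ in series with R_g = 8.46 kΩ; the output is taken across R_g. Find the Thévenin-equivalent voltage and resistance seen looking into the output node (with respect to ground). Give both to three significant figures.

V_th is the open-circuit tap voltage: 22.9 × 8.46/(270 + 8.46) = 0.696 V.
With the supply zeroed, R_s and R_g appear in parallel from the tap: R_th = R_s‖R_g = (270 × 8.46)/278.5 = 8.20 kΩ.

V_th = 0.696 V, R_th = 8.20 kΩ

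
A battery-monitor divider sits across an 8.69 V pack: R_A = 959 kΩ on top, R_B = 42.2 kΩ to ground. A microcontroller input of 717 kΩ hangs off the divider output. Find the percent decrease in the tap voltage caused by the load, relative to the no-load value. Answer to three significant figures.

5.34 %

The divider's output (Thévenin) resistance is R_A‖R_B = 40.42 kΩ.
Fractional drop under load = R_th/(R_th + R_L) = 40.42 / (40.42 + 717) = 0.05337.
So the output falls by 5.34 %.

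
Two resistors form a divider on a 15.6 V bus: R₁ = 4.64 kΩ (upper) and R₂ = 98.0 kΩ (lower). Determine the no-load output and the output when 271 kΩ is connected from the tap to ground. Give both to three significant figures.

Unloaded: 14.9 V; loaded: 14.7 V

Open-circuit: V = 15.6 × 98.0/(4.64 + 98.0) = 14.9 V.
With the load, R₂ becomes R₂‖R_L = 71.97 kΩ, so V = 15.6 × 71.97/76.61 = 14.7 V.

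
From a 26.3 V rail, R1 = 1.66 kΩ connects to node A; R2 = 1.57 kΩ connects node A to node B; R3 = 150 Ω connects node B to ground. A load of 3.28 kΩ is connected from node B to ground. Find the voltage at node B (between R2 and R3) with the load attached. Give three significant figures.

V ≈ 1.12 V

At node B, R3 is in parallel with the load: R3‖R_L = 143.4 Ω.
Below node A the resistance is R2 + (R3‖R_L) = 1713 Ω, so V_A = 26.3 × 1713/3373 = 13.36 V.
Then V_B = V_A × (R3‖R_L)/(R2 + R3‖R_L) = 13.36 × 143.4/1713 = 1.12 V.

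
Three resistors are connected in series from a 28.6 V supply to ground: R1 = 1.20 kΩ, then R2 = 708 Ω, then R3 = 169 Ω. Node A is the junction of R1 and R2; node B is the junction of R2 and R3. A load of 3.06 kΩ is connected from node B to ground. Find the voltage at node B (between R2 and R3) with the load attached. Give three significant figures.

V ≈ 2.21 V

At node B, R3 is in parallel with the load: R3‖R_L = 160.2 Ω.
Below node A the resistance is R2 + (R3‖R_L) = 868.2 Ω, so V_A = 28.6 × 868.2/2068 = 12.01 V.
Then V_B = V_A × (R3‖R_L)/(R2 + R3‖R_L) = 12.01 × 160.2/868.2 = 2.21 V.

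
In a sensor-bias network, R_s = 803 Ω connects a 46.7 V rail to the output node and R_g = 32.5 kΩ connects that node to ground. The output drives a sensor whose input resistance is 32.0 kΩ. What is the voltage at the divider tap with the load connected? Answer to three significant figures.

V_out ≈ 44.5 V

The load sits in parallel with R_g: R_g‖R_L = (32500 × 32000) / (32500 + 32000) = 16120 Ω.
V_out = 46.7 × 16120 / (803 + 16120) = 46.7 × 16120/16930 = 44.5 V.
(Unloaded it would have been 45.6 V.)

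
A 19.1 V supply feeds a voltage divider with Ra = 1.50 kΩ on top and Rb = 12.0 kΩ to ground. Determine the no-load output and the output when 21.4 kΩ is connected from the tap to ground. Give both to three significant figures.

Open-circuit: V = 19.1 × 12.0/(1.50 + 12.0) = 17.0 V.
With the load, Rb becomes Rb‖R_L = 7.689 kΩ, so V = 19.1 × 7.689/9.189 = 16.0 V.

Unloaded: 17.0 V; loaded: 16.0 V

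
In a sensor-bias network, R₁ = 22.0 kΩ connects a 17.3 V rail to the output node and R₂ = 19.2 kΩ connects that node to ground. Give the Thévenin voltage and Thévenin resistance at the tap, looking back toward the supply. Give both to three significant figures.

V_th is the open-circuit tap voltage: 17.3 × 19.2/(22.0 + 19.2) = 8.06 V.
With the supply zeroed, R₁ and R₂ appear in parallel from the tap: R_th = R₁‖R₂ = (22.0 × 19.2)/41.20 = 10.3 kΩ.

V_th = 8.06 V, R_th = 10.3 kΩ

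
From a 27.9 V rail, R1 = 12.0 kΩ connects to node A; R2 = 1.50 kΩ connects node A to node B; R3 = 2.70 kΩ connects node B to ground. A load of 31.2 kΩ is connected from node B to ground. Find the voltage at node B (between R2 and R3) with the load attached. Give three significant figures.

At node B, R3 is in parallel with the load: R3‖R_L = 2.485 kΩ.
Below node A the resistance is R2 + (R3‖R_L) = 3.985 kΩ, so V_A = 27.9 × 3.985/15.98 = 6.955 V.
Then V_B = V_A × (R3‖R_L)/(R2 + R3‖R_L) = 6.955 × 2.485/3.985 = 4.34 V.

V ≈ 4.34 V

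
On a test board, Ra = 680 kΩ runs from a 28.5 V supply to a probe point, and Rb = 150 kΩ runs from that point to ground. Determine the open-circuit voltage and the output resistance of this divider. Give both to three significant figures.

V_th = 5.15 V, R_th = 123 kΩ

V_th is the open-circuit tap voltage: 28.5 × 150/(680 + 150) = 5.15 V.
With the supply zeroed, Ra and Rb appear in parallel from the tap: R_th = Ra‖Rb = (680 × 150)/830.0 = 123 kΩ.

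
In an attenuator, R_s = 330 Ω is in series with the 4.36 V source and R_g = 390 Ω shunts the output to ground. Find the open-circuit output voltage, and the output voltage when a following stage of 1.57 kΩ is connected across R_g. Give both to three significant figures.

Unloaded: 2.36 V; loaded: 2.12 V

Open-circuit: V = 4.36 × 390/(330 + 390) = 2.36 V.
With the load, R_g becomes R_g‖R_L = 312.4 Ω, so V = 4.36 × 312.4/642.4 = 2.12 V.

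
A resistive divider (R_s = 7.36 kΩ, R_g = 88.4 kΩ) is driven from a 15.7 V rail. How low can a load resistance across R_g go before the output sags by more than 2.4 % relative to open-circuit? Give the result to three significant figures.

Output resistance R_th = R_s‖R_g = (7.36 × 88.4)/95.76 = 6.794 kΩ.
The fractional drop is R_th/(R_th + R_L); requiring this ≤ 0.0240 gives R_L ≥ R_th(1/0.0240 − 1) = 6.794 × 40.67 = 276 kΩ.

R_L(min) ≈ 276 kΩ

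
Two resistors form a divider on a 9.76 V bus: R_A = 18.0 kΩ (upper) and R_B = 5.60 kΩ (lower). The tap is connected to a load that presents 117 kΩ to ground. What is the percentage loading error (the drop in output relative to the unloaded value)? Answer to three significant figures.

The divider's output (Thévenin) resistance is R_A‖R_B = 4.271 kΩ.
Fractional drop under load = R_th/(R_th + R_L) = 4.271 / (4.271 + 117) = 0.03522.
So the output falls by 3.52 %.

3.52 %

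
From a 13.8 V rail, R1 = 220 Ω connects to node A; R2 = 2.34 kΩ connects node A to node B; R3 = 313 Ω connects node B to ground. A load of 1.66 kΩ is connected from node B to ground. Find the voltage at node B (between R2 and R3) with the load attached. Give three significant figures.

V ≈ 1.29 V

At node B, R3 is in parallel with the load: R3‖R_L = 263.3 Ω.
Below node A the resistance is R2 + (R3‖R_L) = 2603 Ω, so V_A = 13.8 × 2603/2823 = 12.72 V.
Then V_B = V_A × (R3‖R_L)/(R2 + R3‖R_L) = 12.72 × 263.3/2603 = 1.29 V.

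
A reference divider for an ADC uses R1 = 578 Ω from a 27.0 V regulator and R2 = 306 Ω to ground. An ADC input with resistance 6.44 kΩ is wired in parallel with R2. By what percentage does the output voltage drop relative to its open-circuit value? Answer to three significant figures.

3.01 %

The divider's output (Thévenin) resistance is R1‖R2 = 200.1 Ω.
Fractional drop under load = R_th/(R_th + R_L) = 200.1 / (200.1 + 6440) = 0.03013.
So the output falls by 3.01 %.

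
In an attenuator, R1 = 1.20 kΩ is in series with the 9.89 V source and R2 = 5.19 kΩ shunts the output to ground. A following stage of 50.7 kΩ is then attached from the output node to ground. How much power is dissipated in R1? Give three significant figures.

Total resistance from the source is R1 + (R2‖R_L) = 5.908 kΩ, so I = 9.89/5.908 kΩ = 1.674 mA.
P = I²·R1 = (1.674 mA)² × 1.20 kΩ = 3.36 mW.

P ≈ 3.36 mW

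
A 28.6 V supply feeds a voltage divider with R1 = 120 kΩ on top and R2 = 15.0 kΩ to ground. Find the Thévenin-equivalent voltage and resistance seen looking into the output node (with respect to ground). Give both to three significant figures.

V_th is the open-circuit tap voltage: 28.6 × 15.0/(120 + 15.0) = 3.18 V.
With the supply zeroed, R1 and R2 appear in parallel from the tap: R_th = R1‖R2 = (120 × 15.0)/135.0 = 13.3 kΩ.

V_th = 3.18 V, R_th = 13.3 kΩ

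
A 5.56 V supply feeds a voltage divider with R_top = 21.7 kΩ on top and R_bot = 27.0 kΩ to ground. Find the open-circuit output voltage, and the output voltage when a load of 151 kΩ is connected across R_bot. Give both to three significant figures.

Open-circuit: V = 5.56 × 27.0/(21.7 + 27.0) = 3.08 V.
With the load, R_bot becomes R_bot‖R_L = 22.90 kΩ, so V = 5.56 × 22.90/44.60 = 2.86 V.

Unloaded: 3.08 V; loaded: 2.86 V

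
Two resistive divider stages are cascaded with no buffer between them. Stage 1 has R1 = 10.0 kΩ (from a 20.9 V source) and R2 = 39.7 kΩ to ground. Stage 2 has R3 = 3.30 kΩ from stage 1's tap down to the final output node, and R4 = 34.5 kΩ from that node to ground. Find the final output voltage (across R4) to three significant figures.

Stage 2 presents R3+R4 = 37.80 kΩ as a load on stage 1's tap.
Stage 1's lower leg becomes R2‖(R3+R4) = 19.36 kΩ, so V_mid = 20.9 × 19.36/29.36 = 13.78 V.
Stage 2 is itself unloaded: V_out = V_mid × R4/(R3+R4) = 13.78 × 34.5/37.80 = 12.6 V.

V_out ≈ 12.6 V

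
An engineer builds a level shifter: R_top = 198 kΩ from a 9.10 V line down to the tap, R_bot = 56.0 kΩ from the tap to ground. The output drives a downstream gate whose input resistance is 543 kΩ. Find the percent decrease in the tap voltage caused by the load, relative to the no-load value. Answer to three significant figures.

The divider's output (Thévenin) resistance is R_top‖R_bot = 43.65 kΩ.
Fractional drop under load = R_th/(R_th + R_L) = 43.65 / (43.65 + 543) = 0.07441.
So the output falls by 7.44 %.

7.44 %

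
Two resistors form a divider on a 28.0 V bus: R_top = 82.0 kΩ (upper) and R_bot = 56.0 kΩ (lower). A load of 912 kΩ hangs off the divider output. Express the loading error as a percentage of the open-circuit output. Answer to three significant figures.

3.52 %

The divider's output (Thévenin) resistance is R_top‖R_bot = 33.28 kΩ.
Fractional drop under load = R_th/(R_th + R_L) = 33.28 / (33.28 + 912) = 0.03520.
So the output falls by 3.52 %.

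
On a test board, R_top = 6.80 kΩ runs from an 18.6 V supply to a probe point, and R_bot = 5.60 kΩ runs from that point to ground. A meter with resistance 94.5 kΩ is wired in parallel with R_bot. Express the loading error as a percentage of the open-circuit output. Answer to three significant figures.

The divider's output (Thévenin) resistance is R_top‖R_bot = 3.071 kΩ.
Fractional drop under load = R_th/(R_th + R_L) = 3.071 / (3.071 + 94.5) = 0.03147.
So the output falls by 3.15 %.

3.15 %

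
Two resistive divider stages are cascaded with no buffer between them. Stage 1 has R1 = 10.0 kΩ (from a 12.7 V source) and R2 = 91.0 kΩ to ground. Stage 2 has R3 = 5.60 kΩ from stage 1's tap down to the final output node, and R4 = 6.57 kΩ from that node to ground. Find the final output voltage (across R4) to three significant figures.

Stage 2 presents R3+R4 = 12.17 kΩ as a load on stage 1's tap.
Stage 1's lower leg becomes R2‖(R3+R4) = 10.73 kΩ, so V_mid = 12.7 × 10.73/20.73 = 6.575 V.
Stage 2 is itself unloaded: V_out = V_mid × R4/(R3+R4) = 6.575 × 6.57/12.17 = 3.55 V.

V_out ≈ 3.55 V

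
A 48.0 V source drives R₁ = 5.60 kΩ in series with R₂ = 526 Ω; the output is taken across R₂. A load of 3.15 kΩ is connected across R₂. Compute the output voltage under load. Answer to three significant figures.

V_out ≈ 3.58 V

The load sits in parallel with R₂: R₂‖R_L = (526 × 3150) / (526 + 3150) = 450.7 Ω.
V_out = 48.0 × 450.7 / (5600 + 450.7) = 48.0 × 450.7/6051 = 3.58 V.
(Unloaded it would have been 4.12 V.)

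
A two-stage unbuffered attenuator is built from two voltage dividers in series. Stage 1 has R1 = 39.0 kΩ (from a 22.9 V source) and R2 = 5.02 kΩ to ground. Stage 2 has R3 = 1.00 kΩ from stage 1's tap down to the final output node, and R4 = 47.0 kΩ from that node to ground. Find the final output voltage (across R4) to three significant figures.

V_out ≈ 2.34 V

Stage 2 presents R3+R4 = 48.00 kΩ as a load on stage 1's tap.
Stage 1's lower leg becomes R2‖(R3+R4) = 4.545 kΩ, so V_mid = 22.9 × 4.545/43.54 = 2.390 V.
Stage 2 is itself unloaded: V_out = V_mid × R4/(R3+R4) = 2.390 × 47.0/48.00 = 2.34 V.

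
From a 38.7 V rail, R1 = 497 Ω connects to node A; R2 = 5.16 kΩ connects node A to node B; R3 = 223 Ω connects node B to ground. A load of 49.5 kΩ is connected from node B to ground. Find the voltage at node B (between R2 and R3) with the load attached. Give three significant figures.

At node B, R3 is in parallel with the load: R3‖R_L = 222.0 Ω.
Below node A the resistance is R2 + (R3‖R_L) = 5382 Ω, so V_A = 38.7 × 5382/5879 = 35.43 V.
Then V_B = V_A × (R3‖R_L)/(R2 + R3‖R_L) = 35.43 × 222.0/5382 = 1.46 V.

V ≈ 1.46 V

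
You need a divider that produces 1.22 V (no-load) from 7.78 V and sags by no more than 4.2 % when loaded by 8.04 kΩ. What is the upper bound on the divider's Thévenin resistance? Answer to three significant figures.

R_th ≤ 352 Ω

Loading drop = R_th/(R_th + R_L) ≤ 0.0420, so R_th ≤ R_L · ε/(1−ε) = 8.04 kΩ × 0.0420/0.9580 = 352 Ω.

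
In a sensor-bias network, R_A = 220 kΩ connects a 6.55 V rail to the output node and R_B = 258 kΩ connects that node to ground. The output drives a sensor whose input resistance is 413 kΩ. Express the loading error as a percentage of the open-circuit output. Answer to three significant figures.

Unloaded V = 6.55 × 258/478.0 = 3.535 V.
Loaded: R_B‖R_L = 158.8 kΩ, giving V = 6.55 × 158.8/378.8 = 2.746 V.
Drop = (3.535 − 2.746) / 3.535 = 22.3 %.

22.3 %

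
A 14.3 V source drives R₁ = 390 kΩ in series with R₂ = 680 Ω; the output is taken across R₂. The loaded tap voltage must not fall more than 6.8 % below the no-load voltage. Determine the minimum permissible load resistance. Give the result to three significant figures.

Output resistance R_th = R₁‖R₂ = (390000 × 680)/390700 = 678.8 Ω.
The fractional drop is R_th/(R_th + R_L); requiring this ≤ 0.0680 gives R_L ≥ R_th(1/0.0680 − 1) = 678.8 × 13.71 = 9.30 kΩ.

R_L(min) ≈ 9.30 kΩ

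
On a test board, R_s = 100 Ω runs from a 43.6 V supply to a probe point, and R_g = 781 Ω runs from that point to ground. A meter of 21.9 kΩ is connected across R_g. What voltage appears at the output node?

The load sits in parallel with R_g: R_g‖R_L = (781 × 21900) / (781 + 21900) = 754.1 Ω.
V_out = 43.6 × 754.1 / (100 + 754.1) = 43.6 × 754.1/854.1 = 38.5 V.
(Unloaded it would have been 38.7 V.)

V_out ≈ 38.5 V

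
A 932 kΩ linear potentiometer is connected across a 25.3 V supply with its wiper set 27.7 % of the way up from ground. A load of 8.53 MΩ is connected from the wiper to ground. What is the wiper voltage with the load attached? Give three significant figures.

The wiper splits the pot into (1−α)R = 673.8 kΩ above and αR = 258.2 kΩ below.
Lower section ‖ load = 250.6 kΩ.
V_wiper = 25.3 × 250.6/(673.8 + 250.6) = 6.86 V.

V ≈ 6.86 V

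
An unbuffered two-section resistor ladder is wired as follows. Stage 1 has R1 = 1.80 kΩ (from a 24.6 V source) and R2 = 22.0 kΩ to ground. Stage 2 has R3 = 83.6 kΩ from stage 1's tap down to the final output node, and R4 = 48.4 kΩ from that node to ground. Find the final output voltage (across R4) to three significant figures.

V_out ≈ 8.23 V

Stage 2 presents R3+R4 = 132.0 kΩ as a load on stage 1's tap.
Stage 1's lower leg becomes R2‖(R3+R4) = 18.86 kΩ, so V_mid = 24.6 × 18.86/20.66 = 22.46 V.
Stage 2 is itself unloaded: V_out = V_mid × R4/(R3+R4) = 22.46 × 48.4/132.0 = 8.23 V.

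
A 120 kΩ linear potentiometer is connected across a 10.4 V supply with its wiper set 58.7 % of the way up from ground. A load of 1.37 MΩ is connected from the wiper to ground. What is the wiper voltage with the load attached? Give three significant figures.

The wiper splits the pot into (1−α)R = 49.56 kΩ above and αR = 70.44 kΩ below.
Lower section ‖ load = 67.00 kΩ.
V_wiper = 10.4 × 67.00/(49.56 + 67.00) = 5.98 V.

V ≈ 5.98 V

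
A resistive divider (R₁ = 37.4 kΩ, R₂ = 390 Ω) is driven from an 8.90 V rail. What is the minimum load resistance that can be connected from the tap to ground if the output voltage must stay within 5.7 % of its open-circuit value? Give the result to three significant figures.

Output resistance R_th = R₁‖R₂ = (37400 × 390)/37790 = 386.0 Ω.
The fractional drop is R_th/(R_th + R_L); requiring this ≤ 0.0570 gives R_L ≥ R_th(1/0.0570 − 1) = 386.0 × 16.54 = 6.39 kΩ.

R_L(min) ≈ 6.39 kΩ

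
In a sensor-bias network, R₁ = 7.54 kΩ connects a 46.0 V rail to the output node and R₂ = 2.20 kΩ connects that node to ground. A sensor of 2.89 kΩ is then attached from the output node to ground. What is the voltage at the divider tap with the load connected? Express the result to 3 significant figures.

The load sits in parallel with R₂: R₂‖R_L = (2.20 × 2.89) / (2.20 + 2.89) = 1.249 kΩ.
V_out = 46.0 × 1.249 / (7.54 + 1.249) = 46.0 × 1.249/8.789 = 6.54 V.

V_out ≈ 6.54 V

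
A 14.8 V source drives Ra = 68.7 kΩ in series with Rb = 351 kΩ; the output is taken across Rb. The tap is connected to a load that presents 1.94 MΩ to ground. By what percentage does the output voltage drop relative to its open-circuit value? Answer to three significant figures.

The divider's output (Thévenin) resistance is Ra‖Rb = 57.45 kΩ.
Fractional drop under load = R_th/(R_th + R_L) = 57.45 / (57.45 + 1940) = 0.02876.
So the output falls by 2.88 %.

2.88 %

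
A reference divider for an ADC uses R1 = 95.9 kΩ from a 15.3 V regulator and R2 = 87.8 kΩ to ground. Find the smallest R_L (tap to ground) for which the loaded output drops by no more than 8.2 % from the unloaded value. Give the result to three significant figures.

R_L(min) ≈ 513 kΩ

Output resistance R_th = R1‖R2 = (95.9 × 87.8)/183.7 = 45.84 kΩ.
The fractional drop is R_th/(R_th + R_L); requiring this ≤ 0.0820 gives R_L ≥ R_th(1/0.0820 − 1) = 45.84 × 11.20 = 513 kΩ.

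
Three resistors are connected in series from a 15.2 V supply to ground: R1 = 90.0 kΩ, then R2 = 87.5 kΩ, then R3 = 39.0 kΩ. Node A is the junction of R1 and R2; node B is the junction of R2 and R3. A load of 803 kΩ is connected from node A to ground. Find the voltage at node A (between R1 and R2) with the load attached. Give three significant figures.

Below node A the series string R2+R3 = 126.5 kΩ sits in parallel with the 803 kΩ load: 109.3 kΩ.
V_A = 15.2 × 109.3/(90.0 + 109.3) = 8.34 V.

V ≈ 8.34 V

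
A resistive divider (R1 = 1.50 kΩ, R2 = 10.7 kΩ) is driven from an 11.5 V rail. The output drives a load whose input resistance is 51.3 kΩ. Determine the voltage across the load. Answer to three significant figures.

The load sits in parallel with R2: R2‖R_L = (10.7 × 51.3) / (10.7 + 51.3) = 8.853 kΩ.
V_out = 11.5 × 8.853 / (1.50 + 8.853) = 11.5 × 8.853/10.35 = 9.83 V.

V_out ≈ 9.83 V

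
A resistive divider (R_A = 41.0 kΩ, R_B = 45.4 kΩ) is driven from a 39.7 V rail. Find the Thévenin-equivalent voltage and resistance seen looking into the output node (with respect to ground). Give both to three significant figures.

V_th is the open-circuit tap voltage: 39.7 × 45.4/(41.0 + 45.4) = 20.9 V.
With the supply zeroed, R_A and R_B appear in parallel from the tap: R_th = R_A‖R_B = (41.0 × 45.4)/86.40 = 21.5 kΩ.

V_th = 20.9 V, R_th = 21.5 kΩ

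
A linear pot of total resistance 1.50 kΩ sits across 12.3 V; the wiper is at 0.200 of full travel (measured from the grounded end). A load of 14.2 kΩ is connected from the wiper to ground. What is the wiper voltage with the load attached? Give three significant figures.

V ≈ 2.42 V

The wiper splits the pot into (1−α)R = 1200 Ω above and αR = 300.0 Ω below.
Lower section ‖ load = 293.8 Ω.
V_wiper = 12.3 × 293.8/(1200 + 293.8) = 2.42 V.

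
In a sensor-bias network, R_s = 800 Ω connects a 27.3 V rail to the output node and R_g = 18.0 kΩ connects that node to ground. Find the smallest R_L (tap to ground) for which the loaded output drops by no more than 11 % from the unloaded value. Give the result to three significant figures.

Output resistance R_th = R_s‖R_g = (800 × 18000)/18800 = 766.0 Ω.
The fractional drop is R_th/(R_th + R_L); requiring this ≤ 0.110 gives R_L ≥ R_th(1/0.110 − 1) = 766.0 × 8.091 = 6.20 kΩ.

R_L(min) ≈ 6.20 kΩ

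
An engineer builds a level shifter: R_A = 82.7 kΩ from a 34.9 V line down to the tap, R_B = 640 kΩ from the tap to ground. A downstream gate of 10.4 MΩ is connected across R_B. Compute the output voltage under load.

V_out ≈ 30.7 V

The load sits in parallel with R_B: R_B‖R_L = (640 × 10400) / (640 + 10400) = 602.9 kΩ.
V_out = 34.9 × 602.9 / (82.7 + 602.9) = 34.9 × 602.9/685.6 = 30.7 V.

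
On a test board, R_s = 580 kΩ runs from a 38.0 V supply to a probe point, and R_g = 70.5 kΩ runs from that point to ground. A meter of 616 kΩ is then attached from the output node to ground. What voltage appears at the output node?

The load sits in parallel with R_g: R_g‖R_L = (70.5 × 616) / (70.5 + 616) = 63.26 kΩ.
V_out = 38.0 × 63.26 / (580 + 63.26) = 38.0 × 63.26/643.3 = 3.74 V.

V_out ≈ 3.74 V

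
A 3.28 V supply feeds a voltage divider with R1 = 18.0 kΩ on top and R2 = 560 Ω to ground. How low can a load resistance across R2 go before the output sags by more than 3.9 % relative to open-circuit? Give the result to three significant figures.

R_L(min) ≈ 13.4 kΩ

Output resistance R_th = R1‖R2 = (18000 × 560)/18560 = 543.1 Ω.
The fractional drop is R_th/(R_th + R_L); requiring this ≤ 0.0390 gives R_L ≥ R_th(1/0.0390 − 1) = 543.1 × 24.64 = 13.4 kΩ.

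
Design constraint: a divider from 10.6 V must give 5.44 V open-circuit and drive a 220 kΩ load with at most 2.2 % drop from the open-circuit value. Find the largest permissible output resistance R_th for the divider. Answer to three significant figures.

Loading drop = R_th/(R_th + R_L) ≤ 0.0220, so R_th ≤ R_L · ε/(1−ε) = 220 kΩ × 0.0220/0.9780 = 4.95 kΩ.
(Any R1, R2 with R2/(R1+R2) = 0.513 and R1‖R2 ≤ 4.95 kΩ will meet the spec.)

R_th ≤ 4.95 kΩ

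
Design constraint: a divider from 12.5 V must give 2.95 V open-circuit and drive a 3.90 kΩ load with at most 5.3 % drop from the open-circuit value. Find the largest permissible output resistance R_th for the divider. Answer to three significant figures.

R_th ≤ 218 Ω

Loading drop = R_th/(R_th + R_L) ≤ 0.0530, so R_th ≤ R_L · ε/(1−ε) = 3.90 kΩ × 0.0530/0.9470 = 218 Ω.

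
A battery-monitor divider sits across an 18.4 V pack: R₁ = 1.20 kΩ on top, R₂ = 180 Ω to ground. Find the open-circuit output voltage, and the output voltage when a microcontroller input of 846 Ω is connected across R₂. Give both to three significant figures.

Open-circuit: V = 18.4 × 180/(1200 + 180) = 2.40 V.
With the load, R₂ becomes R₂‖R_L = 148.4 Ω, so V = 18.4 × 148.4/1348 = 2.03 V.

Unloaded: 2.40 V; loaded: 2.03 V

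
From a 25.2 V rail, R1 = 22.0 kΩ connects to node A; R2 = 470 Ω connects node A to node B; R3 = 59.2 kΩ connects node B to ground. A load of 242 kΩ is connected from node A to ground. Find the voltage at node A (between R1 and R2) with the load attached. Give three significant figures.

V ≈ 17.3 V

Below node A the series string R2+R3 = 59670 Ω sits in parallel with the 242000 Ω load: 47870 Ω.
V_A = 25.2 × 47870/(22000 + 47870) = 17.3 V.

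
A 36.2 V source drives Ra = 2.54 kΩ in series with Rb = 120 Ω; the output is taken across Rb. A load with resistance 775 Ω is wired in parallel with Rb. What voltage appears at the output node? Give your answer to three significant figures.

V_out ≈ 1.42 V

The load sits in parallel with Rb: Rb‖R_L = (120 × 775) / (120 + 775) = 103.9 Ω.
V_out = 36.2 × 103.9 / (2540 + 103.9) = 36.2 × 103.9/2644 = 1.42 V.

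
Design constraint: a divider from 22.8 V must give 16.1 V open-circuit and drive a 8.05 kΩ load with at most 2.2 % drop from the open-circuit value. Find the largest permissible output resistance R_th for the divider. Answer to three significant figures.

Loading drop = R_th/(R_th + R_L) ≤ 0.0220, so R_th ≤ R_L · ε/(1−ε) = 8.05 kΩ × 0.0220/0.9780 = 181 Ω.

R_th ≤ 181 Ω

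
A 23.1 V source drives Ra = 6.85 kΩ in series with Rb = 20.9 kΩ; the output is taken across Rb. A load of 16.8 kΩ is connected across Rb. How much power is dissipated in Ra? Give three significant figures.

Total resistance from the source is Ra + (Rb‖R_L) = 16.16 kΩ, so I = 23.1/16.16 kΩ = 1.429 mA.
P = I²·Ra = (1.429 mA)² × 6.85 kΩ = 14.0 mW.

P ≈ 14.0 mW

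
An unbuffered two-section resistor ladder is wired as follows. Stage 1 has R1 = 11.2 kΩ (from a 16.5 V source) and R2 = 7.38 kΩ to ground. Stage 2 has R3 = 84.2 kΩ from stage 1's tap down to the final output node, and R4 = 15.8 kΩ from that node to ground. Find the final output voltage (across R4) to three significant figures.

Stage 2 presents R3+R4 = 100.0 kΩ as a load on stage 1's tap.
Stage 1's lower leg becomes R2‖(R3+R4) = 6.873 kΩ, so V_mid = 16.5 × 6.873/18.07 = 6.275 V.
Stage 2 is itself unloaded: V_out = V_mid × R4/(R3+R4) = 6.275 × 15.8/100.0 = 0.991 V.

V_out ≈ 0.991 V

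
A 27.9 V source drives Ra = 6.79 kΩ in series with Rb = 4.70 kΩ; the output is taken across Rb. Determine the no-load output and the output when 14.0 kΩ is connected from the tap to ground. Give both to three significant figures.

Open-circuit: V = 27.9 × 4.70/(6.79 + 4.70) = 11.4 V.
With the load, Rb becomes Rb‖R_L = 3.519 kΩ, so V = 27.9 × 3.519/10.31 = 9.52 V.

Unloaded: 11.4 V; loaded: 9.52 V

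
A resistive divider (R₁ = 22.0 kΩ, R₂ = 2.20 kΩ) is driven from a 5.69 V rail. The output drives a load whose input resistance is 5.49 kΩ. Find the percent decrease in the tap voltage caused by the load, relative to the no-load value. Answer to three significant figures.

The divider's output (Thévenin) resistance is R₁‖R₂ = 2.000 kΩ.
Fractional drop under load = R_th/(R_th + R_L) = 2.000 / (2.000 + 5.49) = 0.2670.
So the output falls by 26.7 %.

26.7 %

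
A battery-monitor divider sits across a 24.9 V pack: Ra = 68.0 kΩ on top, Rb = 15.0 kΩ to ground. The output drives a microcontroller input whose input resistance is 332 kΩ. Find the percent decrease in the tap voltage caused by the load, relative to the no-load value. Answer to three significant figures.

The divider's output (Thévenin) resistance is Ra‖Rb = 12.29 kΩ.
Fractional drop under load = R_th/(R_th + R_L) = 12.29 / (12.29 + 332) = 0.03569.
So the output falls by 3.57 %.

3.57 %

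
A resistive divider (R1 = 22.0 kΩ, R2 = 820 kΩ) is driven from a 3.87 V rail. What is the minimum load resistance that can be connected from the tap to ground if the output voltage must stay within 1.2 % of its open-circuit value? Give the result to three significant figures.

R_L(min) ≈ 1.76 MΩ

Output resistance R_th = R1‖R2 = (22.0 × 820)/842.0 = 21.43 kΩ.
The fractional drop is R_th/(R_th + R_L); requiring this ≤ 0.0120 gives R_L ≥ R_th(1/0.0120 − 1) = 21.43 × 82.33 = 1.76 MΩ.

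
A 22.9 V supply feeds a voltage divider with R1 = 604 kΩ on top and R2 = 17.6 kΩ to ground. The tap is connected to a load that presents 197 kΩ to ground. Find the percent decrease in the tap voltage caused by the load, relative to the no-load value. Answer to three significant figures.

7.99 %

The divider's output (Thévenin) resistance is R1‖R2 = 17.10 kΩ.
Fractional drop under load = R_th/(R_th + R_L) = 17.10 / (17.10 + 197) = 0.07988.
So the output falls by 7.99 %.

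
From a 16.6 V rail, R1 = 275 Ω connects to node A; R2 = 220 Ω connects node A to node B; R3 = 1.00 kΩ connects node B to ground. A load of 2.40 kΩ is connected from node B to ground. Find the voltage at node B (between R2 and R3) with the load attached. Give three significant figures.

V ≈ 9.76 V

At node B, R3 is in parallel with the load: R3‖R_L = 705.9 Ω.
Below node A the resistance is R2 + (R3‖R_L) = 925.9 Ω, so V_A = 16.6 × 925.9/1201 = 12.80 V.
Then V_B = V_A × (R3‖R_L)/(R2 + R3‖R_L) = 12.80 × 705.9/925.9 = 9.76 V.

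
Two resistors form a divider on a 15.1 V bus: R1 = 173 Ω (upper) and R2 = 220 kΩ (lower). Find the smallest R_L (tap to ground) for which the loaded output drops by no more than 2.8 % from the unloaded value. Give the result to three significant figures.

R_L(min) ≈ 6.00 kΩ

Output resistance R_th = R1‖R2 = (173 × 220000)/220200 = 172.9 Ω.
The fractional drop is R_th/(R_th + R_L); requiring this ≤ 0.0280 gives R_L ≥ R_th(1/0.0280 − 1) = 172.9 × 34.71 = 6.00 kΩ.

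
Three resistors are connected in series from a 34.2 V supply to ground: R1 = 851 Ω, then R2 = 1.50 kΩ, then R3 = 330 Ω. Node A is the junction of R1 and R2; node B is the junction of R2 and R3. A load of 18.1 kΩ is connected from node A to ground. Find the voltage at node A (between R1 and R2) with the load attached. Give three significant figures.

Below node A the series string R2+R3 = 1830 Ω sits in parallel with the 18100 Ω load: 1662 Ω.
V_A = 34.2 × 1662/(851 + 1662) = 22.6 V.

V ≈ 22.6 V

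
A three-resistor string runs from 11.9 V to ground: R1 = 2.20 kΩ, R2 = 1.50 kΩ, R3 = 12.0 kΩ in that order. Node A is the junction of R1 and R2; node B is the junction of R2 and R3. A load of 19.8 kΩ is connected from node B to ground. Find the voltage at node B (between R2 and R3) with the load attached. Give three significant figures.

V ≈ 7.96 V

At node B, R3 is in parallel with the load: R3‖R_L = 7.472 kΩ.
Below node A the resistance is R2 + (R3‖R_L) = 8.972 kΩ, so V_A = 11.9 × 8.972/11.17 = 9.557 V.
Then V_B = V_A × (R3‖R_L)/(R2 + R3‖R_L) = 9.557 × 7.472/8.972 = 7.96 V.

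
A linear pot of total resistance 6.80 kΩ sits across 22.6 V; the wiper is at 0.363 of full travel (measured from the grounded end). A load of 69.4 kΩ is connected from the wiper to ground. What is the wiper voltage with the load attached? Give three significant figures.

V ≈ 8.02 V

The wiper splits the pot into (1−α)R = 4.332 kΩ above and αR = 2.468 kΩ below.
Lower section ‖ load = 2.384 kΩ.
V_wiper = 22.6 × 2.384/(4.332 + 2.384) = 8.02 V.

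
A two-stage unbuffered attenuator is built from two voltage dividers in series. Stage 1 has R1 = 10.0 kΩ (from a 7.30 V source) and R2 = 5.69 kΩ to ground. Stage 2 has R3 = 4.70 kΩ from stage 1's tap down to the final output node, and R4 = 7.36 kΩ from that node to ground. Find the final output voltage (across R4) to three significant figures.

V_out ≈ 1.24 V

Stage 2 presents R3+R4 = 12.06 kΩ as a load on stage 1's tap.
Stage 1's lower leg becomes R2‖(R3+R4) = 3.866 kΩ, so V_mid = 7.30 × 3.866/13.87 = 2.035 V.
Stage 2 is itself unloaded: V_out = V_mid × R4/(R3+R4) = 2.035 × 7.36/12.06 = 1.24 V.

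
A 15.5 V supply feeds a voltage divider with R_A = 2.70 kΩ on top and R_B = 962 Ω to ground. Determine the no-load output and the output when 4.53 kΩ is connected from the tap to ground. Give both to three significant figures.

Unloaded: 4.07 V; loaded: 3.52 V

Open-circuit: V = 15.5 × 962/(2700 + 962) = 4.07 V.
With the load, R_B becomes R_B‖R_L = 793.5 Ω, so V = 15.5 × 793.5/3493 = 3.52 V.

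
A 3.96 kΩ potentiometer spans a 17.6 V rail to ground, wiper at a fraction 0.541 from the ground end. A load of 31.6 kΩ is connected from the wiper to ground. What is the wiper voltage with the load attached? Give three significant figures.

The wiper splits the pot into (1−α)R = 1.818 kΩ above and αR = 2.142 kΩ below.
Lower section ‖ load = 2.006 kΩ.
V_wiper = 17.6 × 2.006/(1.818 + 2.006) = 9.23 V.

V ≈ 9.23 V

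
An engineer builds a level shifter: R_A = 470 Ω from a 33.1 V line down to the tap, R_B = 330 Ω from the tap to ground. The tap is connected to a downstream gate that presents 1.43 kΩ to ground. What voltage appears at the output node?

The load sits in parallel with R_B: R_B‖R_L = (330 × 1430) / (330 + 1430) = 268.1 Ω.
V_out = 33.1 × 268.1 / (470 + 268.1) = 33.1 × 268.1/738.1 = 12.0 V.

V_out ≈ 12.0 V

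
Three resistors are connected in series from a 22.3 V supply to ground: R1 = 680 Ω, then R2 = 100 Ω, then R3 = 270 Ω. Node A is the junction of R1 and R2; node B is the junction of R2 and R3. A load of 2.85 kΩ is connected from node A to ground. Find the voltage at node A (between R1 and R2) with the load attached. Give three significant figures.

Below node A the series string R2+R3 = 370.0 Ω sits in parallel with the 2850 Ω load: 327.5 Ω.
V_A = 22.3 × 327.5/(680 + 327.5) = 7.25 V.

V ≈ 7.25 V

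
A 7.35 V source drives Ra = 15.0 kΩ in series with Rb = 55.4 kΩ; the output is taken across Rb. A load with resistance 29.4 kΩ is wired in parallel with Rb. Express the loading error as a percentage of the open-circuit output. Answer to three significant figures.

28.6 %

Unloaded V = 7.35 × 55.4/70.40 = 5.784 V.
Loaded: Rb‖R_L = 19.21 kΩ, giving V = 7.35 × 19.21/34.21 = 4.127 V.
Drop = (5.784 − 4.127) / 5.784 = 28.6 %.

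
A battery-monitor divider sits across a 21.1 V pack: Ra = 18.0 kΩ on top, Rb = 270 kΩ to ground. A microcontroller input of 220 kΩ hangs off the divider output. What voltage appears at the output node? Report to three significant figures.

V_out ≈ 18.4 V

The load sits in parallel with Rb: Rb‖R_L = (270 × 220) / (270 + 220) = 121.2 kΩ.
V_out = 21.1 × 121.2 / (18.0 + 121.2) = 21.1 × 121.2/139.2 = 18.4 V.
(Unloaded it would have been 19.8 V.)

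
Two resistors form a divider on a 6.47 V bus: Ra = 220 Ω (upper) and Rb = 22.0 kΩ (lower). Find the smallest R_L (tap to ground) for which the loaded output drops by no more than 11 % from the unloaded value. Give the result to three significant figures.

Output resistance R_th = Ra‖Rb = (220 × 22000)/22220 = 217.8 Ω.
The fractional drop is R_th/(R_th + R_L); requiring this ≤ 0.110 gives R_L ≥ R_th(1/0.110 − 1) = 217.8 × 8.091 = 1.76 kΩ.

R_L(min) ≈ 1.76 kΩ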